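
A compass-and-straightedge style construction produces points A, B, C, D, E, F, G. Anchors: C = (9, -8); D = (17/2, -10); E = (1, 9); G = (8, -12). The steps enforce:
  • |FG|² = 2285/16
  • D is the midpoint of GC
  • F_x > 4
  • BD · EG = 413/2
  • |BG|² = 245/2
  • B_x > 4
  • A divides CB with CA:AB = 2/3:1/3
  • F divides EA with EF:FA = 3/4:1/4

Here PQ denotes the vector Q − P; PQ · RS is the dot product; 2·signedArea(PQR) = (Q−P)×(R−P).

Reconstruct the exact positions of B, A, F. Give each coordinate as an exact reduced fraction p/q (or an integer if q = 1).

1. B_x = 9/2  [line -7·x + 21·y + 63 = 0 ∩ |BG|² = 245/2]
2. B_y = -3/2  [line -7·x + 21·y + 63 = 0 ∩ |BG|² = 245/2]
   → B = (9/2, -3/2)
3. A_x = 6  [A divides CB with CA:AB = 2/3:1/3]
4. A_y = -11/3  [A divides CB with CA:AB = 2/3:1/3]
   → A = (6, -11/3)
5. F_x = 19/4  [F divides EA with EF:FA = 3/4:1/4]
6. F_y = -1/2  [F divides EA with EF:FA = 3/4:1/4]
   → F = (19/4, -1/2)

A = (6, -11/3)
B = (9/2, -3/2)
F = (19/4, -1/2)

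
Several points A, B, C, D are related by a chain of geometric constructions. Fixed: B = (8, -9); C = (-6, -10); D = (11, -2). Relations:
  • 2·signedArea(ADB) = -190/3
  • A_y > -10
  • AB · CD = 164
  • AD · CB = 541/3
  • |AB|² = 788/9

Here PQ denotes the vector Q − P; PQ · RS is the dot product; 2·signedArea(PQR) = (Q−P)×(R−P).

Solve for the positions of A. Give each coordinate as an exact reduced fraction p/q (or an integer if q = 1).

A = (-4/3, -29/3)

1. A_x = -4/3  [AB · CD = 164 ∩ 2·signedArea(ADB) = -190/3]
2. A_y = -29/3  [AB · CD = 164 ∩ 2·signedArea(ADB) = -190/3]
   → A = (-4/3, -29/3)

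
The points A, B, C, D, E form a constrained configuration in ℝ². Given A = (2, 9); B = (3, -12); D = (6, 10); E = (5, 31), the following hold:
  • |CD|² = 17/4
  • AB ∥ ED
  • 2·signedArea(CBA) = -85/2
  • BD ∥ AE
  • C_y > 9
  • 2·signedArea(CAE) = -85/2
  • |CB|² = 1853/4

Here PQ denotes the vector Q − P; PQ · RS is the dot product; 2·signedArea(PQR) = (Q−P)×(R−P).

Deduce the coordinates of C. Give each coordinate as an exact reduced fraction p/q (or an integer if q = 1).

1. C_x = 4  [2·signedArea(CBA) = -85/2 ∩ 2·signedArea(CAE) = -85/2]
2. C_y = 19/2  [2·signedArea(CBA) = -85/2 ∩ 2·signedArea(CAE) = -85/2]
   → C = (4, 19/2)

C = (4, 19/2)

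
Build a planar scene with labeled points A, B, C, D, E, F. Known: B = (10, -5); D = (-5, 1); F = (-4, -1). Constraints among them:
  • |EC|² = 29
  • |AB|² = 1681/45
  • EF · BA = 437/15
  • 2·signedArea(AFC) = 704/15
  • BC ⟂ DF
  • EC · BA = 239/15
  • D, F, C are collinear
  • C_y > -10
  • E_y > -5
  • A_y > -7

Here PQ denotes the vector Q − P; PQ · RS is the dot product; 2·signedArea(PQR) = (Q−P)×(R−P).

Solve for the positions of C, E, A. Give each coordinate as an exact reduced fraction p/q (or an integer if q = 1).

1. C_x = 2/5  [D, F, C are collinear ∩ BC ⟂ DF]
2. C_y = -49/5  [D, F, C are collinear ∩ BC ⟂ DF]
   → C = (2/5, -49/5)
3. A_x = 61/15  [line 44/5·x + 22/5·y + -22/3 = 0 ∩ |AB|² = 1681/45]
4. A_y = -97/15  [line 44/5·x + 22/5·y + -22/3 = 0 ∩ |AB|² = 1681/45]
   → A = (61/15, -97/15)
5. E_x = 9/5  [line 89/15·x + 22/15·y + -59/15 = 0 ∩ |EC|² = 29]
6. E_y = -23/5  [line 89/15·x + 22/15·y + -59/15 = 0 ∩ |EC|² = 29]
   → E = (9/5, -23/5)

A = (61/15, -97/15)
C = (2/5, -49/5)
E = (9/5, -23/5)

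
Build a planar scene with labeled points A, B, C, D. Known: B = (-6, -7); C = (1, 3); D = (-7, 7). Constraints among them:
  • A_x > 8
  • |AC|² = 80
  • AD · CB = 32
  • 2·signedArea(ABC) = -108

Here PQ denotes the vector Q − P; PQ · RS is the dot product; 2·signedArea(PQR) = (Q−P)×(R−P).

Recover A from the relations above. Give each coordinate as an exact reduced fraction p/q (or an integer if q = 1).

A = (9, -1)

1. A_x = 9  [AD · CB = 32 ∩ 2·signedArea(ABC) = -108]
2. A_y = -1  [AD · CB = 32 ∩ 2·signedArea(ABC) = -108]
   → A = (9, -1)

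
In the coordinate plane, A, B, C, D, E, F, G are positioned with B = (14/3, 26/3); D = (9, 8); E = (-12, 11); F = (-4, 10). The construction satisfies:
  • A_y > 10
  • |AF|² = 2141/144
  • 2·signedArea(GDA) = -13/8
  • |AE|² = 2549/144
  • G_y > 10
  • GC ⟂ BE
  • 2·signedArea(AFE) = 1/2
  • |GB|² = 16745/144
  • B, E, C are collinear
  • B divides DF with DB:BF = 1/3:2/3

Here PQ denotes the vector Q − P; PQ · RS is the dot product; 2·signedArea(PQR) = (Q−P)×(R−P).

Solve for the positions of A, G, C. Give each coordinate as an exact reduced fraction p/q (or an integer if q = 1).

A = (-47/6, 125/12)
C = (-30651/5098, 103609/10196)
G = (-6, 41/4)

1. A_x = -47/6  [line -1·x + -8·y + 151/2 = 0 ∩ |AF|² = 2141/144]
2. A_y = 125/12  [line -1·x + -8·y + 151/2 = 0 ∩ |AF|² = 2141/144]
   → A = (-47/6, 125/12)
3. G_x = -6  [line -29/12·x + -101/6·y + 3793/24 = 0 ∩ |GB|² = 16745/144]
4. G_y = 41/4  [line -29/12·x + -101/6·y + 3793/24 = 0 ∩ |GB|² = 16745/144]
   → G = (-6, 41/4)
5. C_x = -30651/5098  [B, E, C are collinear ∩ GC ⟂ BE]
6. C_y = 103609/10196  [B, E, C are collinear ∩ GC ⟂ BE]
   → C = (-30651/5098, 103609/10196)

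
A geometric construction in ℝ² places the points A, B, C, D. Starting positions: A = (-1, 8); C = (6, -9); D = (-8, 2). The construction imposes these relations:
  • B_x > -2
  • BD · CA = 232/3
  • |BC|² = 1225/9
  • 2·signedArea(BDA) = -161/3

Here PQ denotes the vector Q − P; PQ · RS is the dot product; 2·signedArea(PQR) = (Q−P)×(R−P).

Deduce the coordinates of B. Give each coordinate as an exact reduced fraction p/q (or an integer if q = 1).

1. B_x = -1  [BD · CA = 232/3 ∩ 2·signedArea(BDA) = -161/3]
2. B_y = 1/3  [BD · CA = 232/3 ∩ 2·signedArea(BDA) = -161/3]
   → B = (-1, 1/3)

B = (-1, 1/3)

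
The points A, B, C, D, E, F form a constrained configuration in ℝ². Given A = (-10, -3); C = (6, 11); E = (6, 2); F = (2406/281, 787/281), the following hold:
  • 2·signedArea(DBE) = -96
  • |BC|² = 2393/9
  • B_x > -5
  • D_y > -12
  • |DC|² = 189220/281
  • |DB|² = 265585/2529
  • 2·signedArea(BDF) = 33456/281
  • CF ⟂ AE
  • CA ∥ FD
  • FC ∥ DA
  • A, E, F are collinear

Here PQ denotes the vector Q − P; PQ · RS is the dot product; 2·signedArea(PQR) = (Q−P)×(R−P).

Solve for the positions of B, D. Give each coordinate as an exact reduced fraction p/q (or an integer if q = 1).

1. D_x = -2090/281  [FC ∥ DA ∩ CA ∥ FD]
2. D_y = -3147/281  [FC ∥ DA ∩ CA ∥ FD]
   → D = (-2090/281, -3147/281)
3. B_x = -14/3  [2·signedArea(BDF) = 33456/281 ∩ 2·signedArea(DBE) = -96]
4. B_y = -4/3  [2·signedArea(BDF) = 33456/281 ∩ 2·signedArea(DBE) = -96]
   → B = (-14/3, -4/3)

B = (-14/3, -4/3)
D = (-2090/281, -3147/281)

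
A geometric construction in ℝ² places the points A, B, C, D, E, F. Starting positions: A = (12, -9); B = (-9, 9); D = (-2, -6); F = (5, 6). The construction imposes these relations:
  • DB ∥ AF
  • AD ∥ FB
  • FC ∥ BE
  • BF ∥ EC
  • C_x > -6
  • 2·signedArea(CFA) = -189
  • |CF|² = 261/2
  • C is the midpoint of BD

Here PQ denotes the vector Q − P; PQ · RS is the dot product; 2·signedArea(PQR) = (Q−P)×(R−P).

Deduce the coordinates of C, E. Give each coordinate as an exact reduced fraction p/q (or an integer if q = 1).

1. C_x = -11/2  [C is the midpoint of BD]
2. C_y = 3/2  [C is the midpoint of BD]
   → C = (-11/2, 3/2)
3. E_x = -39/2  [BF ∥ EC ∩ FC ∥ BE]
4. E_y = 9/2  [BF ∥ EC ∩ FC ∥ BE]
   → E = (-39/2, 9/2)

C = (-11/2, 3/2)
E = (-39/2, 9/2)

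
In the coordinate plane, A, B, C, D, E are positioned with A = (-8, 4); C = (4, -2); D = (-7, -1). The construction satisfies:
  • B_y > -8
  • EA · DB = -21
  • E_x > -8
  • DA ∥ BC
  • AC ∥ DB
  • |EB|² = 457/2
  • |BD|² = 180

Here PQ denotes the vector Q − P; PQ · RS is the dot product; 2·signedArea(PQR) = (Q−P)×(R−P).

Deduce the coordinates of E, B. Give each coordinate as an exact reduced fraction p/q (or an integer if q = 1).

B = (5, -7)
E = (-15/2, 3/2)

1. B_x = 5  [DA ∥ BC ∩ AC ∥ DB]
2. B_y = -7  [DA ∥ BC ∩ AC ∥ DB]
   → B = (5, -7)
3. E_x = -15/2  [line -12·x + 6·y + -99 = 0 ∩ |EB|² = 457/2]
4. E_y = 3/2  [line -12·x + 6·y + -99 = 0 ∩ |EB|² = 457/2]
   → E = (-15/2, 3/2)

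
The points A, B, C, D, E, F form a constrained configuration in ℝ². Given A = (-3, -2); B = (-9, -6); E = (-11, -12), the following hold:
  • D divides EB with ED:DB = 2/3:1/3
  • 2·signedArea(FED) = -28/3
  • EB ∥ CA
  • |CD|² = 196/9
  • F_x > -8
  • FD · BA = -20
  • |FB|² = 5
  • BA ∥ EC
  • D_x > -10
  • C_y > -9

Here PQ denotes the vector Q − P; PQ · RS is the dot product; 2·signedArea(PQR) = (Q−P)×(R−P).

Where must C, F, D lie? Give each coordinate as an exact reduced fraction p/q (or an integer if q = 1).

C = (-5, -8)
D = (-29/3, -8)
F = (-7, -7)

1. C_x = -5  [EB ∥ CA ∩ BA ∥ EC]
2. C_y = -8  [EB ∥ CA ∩ BA ∥ EC]
   → C = (-5, -8)
3. D_x = -29/3  [D divides EB with ED:DB = 2/3:1/3]
4. D_y = -8  [D divides EB with ED:DB = 2/3:1/3]
   → D = (-29/3, -8)
5. F_x = -7  [2·signedArea(FED) = -28/3 ∩ FD · BA = -20]
6. F_y = -7  [2·signedArea(FED) = -28/3 ∩ FD · BA = -20]
   → F = (-7, -7)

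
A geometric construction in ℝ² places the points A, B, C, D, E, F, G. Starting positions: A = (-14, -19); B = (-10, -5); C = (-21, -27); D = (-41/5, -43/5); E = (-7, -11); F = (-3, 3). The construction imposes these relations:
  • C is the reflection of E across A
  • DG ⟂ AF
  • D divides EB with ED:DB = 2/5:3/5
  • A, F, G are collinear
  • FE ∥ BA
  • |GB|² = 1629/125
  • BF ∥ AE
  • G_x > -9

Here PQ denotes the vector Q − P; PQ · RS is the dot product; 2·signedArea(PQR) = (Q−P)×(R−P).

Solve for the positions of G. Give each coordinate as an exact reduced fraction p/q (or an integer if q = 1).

1. G_x = -217/25  [A, F, G are collinear ∩ DG ⟂ AF]
2. G_y = -209/25  [A, F, G are collinear ∩ DG ⟂ AF]
   → G = (-217/25, -209/25)

G = (-217/25, -209/25)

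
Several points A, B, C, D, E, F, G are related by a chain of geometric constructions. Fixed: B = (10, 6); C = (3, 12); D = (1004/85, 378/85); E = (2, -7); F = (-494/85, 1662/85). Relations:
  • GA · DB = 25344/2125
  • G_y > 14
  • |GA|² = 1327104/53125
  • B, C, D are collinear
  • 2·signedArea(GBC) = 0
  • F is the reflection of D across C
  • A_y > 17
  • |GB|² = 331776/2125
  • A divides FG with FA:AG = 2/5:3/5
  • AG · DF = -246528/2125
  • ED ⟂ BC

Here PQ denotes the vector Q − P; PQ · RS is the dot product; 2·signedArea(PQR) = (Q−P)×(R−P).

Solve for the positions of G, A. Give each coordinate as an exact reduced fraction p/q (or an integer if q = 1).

A = (-6974/2125, 36942/2125)
G = (218/425, 6006/425)

1. G_x = 218/425  [line -6·x + -7·y + 102 = 0 ∩ |GB|² = 331776/2125]
2. G_y = 6006/425  [line -6·x + -7·y + 102 = 0 ∩ |GB|² = 331776/2125]
   → G = (218/425, 6006/425)
3. A_x = -6974/2125  [A divides FG with FA:AG = 2/5:3/5]
4. A_y = 36942/2125  [A divides FG with FA:AG = 2/5:3/5]
   → A = (-6974/2125, 36942/2125)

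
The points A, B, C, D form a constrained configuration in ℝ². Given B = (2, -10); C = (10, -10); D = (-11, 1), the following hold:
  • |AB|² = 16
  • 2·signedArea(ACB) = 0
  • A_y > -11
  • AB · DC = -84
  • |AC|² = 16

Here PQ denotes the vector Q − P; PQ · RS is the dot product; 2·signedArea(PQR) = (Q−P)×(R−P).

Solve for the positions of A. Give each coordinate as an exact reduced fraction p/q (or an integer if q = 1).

A = (6, -10)

1. A_x = 6  [2·signedArea(ACB) = 0 ∩ AB · DC = -84]
2. A_y = -10  [2·signedArea(ACB) = 0 ∩ AB · DC = -84]
   → A = (6, -10)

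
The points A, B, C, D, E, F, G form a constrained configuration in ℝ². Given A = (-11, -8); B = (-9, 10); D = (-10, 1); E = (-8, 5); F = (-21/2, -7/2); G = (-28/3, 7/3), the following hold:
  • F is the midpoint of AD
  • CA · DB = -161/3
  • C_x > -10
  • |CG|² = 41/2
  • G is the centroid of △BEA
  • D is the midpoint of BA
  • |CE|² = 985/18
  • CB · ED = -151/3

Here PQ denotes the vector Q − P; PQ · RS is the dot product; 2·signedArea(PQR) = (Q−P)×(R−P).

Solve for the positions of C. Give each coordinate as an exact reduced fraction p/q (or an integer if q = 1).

C = (-59/6, -13/6)

1. C_x = -59/6  [CB · ED = -151/3 ∩ CA · DB = -161/3]
2. C_y = -13/6  [CB · ED = -151/3 ∩ CA · DB = -161/3]
   → C = (-59/6, -13/6)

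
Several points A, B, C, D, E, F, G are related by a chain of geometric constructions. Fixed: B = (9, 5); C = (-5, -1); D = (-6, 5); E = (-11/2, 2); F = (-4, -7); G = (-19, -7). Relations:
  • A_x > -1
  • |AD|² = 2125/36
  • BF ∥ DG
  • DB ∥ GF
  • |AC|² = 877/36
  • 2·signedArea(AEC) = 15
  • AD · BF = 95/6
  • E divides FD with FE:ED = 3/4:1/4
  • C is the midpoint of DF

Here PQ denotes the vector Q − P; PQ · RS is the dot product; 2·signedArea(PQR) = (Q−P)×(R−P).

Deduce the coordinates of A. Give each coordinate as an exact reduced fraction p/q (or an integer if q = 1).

1. A_x = -1/6  [2·signedArea(AEC) = 15 ∩ AD · BF = 95/6]
2. A_y = 0  [2·signedArea(AEC) = 15 ∩ AD · BF = 95/6]
   → A = (-1/6, 0)

A = (-1/6, 0)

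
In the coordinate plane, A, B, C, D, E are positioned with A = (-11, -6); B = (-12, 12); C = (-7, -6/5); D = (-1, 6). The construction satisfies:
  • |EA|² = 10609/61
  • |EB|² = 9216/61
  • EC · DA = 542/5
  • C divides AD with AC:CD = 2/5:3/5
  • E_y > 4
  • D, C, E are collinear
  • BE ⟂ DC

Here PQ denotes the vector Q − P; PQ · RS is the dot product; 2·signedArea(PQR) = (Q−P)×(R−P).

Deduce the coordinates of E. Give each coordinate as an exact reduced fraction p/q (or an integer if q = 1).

E = (-156/61, 252/61)

1. E_x = -156/61  [D, C, E are collinear ∩ BE ⟂ DC]
2. E_y = 252/61  [D, C, E are collinear ∩ BE ⟂ DC]
   → E = (-156/61, 252/61)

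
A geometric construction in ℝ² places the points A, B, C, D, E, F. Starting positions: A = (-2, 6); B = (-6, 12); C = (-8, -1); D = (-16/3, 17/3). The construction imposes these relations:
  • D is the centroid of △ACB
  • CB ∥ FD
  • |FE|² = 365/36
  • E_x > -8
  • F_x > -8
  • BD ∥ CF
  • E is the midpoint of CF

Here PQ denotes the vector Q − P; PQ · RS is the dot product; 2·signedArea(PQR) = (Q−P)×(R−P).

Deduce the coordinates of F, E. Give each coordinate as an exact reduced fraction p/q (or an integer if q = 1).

E = (-23/3, -25/6)
F = (-22/3, -22/3)

1. F_x = -22/3  [CB ∥ FD ∩ BD ∥ CF]
2. F_y = -22/3  [CB ∥ FD ∩ BD ∥ CF]
   → F = (-22/3, -22/3)
3. E_x = -23/3  [E is the midpoint of CF]
4. E_y = -25/6  [E is the midpoint of CF]
   → E = (-23/3, -25/6)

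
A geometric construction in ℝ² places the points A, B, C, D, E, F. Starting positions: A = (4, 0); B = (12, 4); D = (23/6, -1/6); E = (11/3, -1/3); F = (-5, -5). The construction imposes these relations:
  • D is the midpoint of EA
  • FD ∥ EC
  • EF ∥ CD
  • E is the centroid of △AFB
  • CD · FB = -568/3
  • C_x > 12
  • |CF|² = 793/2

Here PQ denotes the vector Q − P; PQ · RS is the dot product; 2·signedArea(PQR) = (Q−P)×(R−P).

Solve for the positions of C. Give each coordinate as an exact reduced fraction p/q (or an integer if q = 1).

1. C_x = 25/2  [EF ∥ CD ∩ FD ∥ EC]
2. C_y = 9/2  [EF ∥ CD ∩ FD ∥ EC]
   → C = (25/2, 9/2)

C = (25/2, 9/2)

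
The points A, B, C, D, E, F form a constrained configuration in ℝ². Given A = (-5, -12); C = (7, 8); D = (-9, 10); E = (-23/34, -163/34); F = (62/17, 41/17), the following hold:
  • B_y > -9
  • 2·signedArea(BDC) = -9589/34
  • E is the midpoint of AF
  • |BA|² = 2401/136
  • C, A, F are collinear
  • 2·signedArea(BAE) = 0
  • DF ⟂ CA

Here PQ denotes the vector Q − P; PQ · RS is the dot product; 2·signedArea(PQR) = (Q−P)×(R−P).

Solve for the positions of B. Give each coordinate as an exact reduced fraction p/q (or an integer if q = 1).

B = (-193/68, -571/68)

1. B_x = -193/68  [2·signedArea(BAE) = 0 ∩ 2·signedArea(BDC) = -9589/34]
2. B_y = -571/68  [2·signedArea(BAE) = 0 ∩ 2·signedArea(BDC) = -9589/34]
   → B = (-193/68, -571/68)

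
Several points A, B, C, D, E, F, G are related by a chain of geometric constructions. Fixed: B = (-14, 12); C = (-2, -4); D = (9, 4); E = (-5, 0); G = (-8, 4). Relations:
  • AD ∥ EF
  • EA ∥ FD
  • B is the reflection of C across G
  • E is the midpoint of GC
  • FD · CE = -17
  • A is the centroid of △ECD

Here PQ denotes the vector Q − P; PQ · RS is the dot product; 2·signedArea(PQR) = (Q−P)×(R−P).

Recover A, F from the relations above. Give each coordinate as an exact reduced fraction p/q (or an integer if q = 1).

1. A_x = 2/3  [A is the centroid of △ECD]
2. A_y = 0  [A is the centroid of △ECD]
   → A = (2/3, 0)
3. F_x = 10/3  [EA ∥ FD ∩ AD ∥ EF]
4. F_y = 4  [EA ∥ FD ∩ AD ∥ EF]
   → F = (10/3, 4)

A = (2/3, 0)
F = (10/3, 4)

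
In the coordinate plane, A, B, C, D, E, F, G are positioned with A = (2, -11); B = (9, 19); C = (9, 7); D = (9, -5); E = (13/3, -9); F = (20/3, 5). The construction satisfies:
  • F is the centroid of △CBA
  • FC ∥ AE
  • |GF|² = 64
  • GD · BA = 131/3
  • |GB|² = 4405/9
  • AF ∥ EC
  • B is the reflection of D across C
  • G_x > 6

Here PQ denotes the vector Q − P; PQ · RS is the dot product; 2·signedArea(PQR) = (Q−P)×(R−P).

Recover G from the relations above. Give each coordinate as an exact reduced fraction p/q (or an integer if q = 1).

1. G_x = 20/3  [line 7·x + 30·y + 130/3 = 0 ∩ |GB|² = 4405/9]
2. G_y = -3  [line 7·x + 30·y + 130/3 = 0 ∩ |GB|² = 4405/9]
   → G = (20/3, -3)

G = (20/3, -3)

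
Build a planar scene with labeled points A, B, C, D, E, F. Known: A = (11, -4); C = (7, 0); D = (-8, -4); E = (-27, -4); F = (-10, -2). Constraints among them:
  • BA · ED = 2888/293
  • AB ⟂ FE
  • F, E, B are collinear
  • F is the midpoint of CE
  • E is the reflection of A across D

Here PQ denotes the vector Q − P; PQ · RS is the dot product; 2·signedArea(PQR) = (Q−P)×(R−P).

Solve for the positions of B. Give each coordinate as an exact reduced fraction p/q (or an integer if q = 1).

1. B_x = 3071/293  [F, E, B are collinear ∩ AB ⟂ FE]
2. B_y = 120/293  [F, E, B are collinear ∩ AB ⟂ FE]
   → B = (3071/293, 120/293)

B = (3071/293, 120/293)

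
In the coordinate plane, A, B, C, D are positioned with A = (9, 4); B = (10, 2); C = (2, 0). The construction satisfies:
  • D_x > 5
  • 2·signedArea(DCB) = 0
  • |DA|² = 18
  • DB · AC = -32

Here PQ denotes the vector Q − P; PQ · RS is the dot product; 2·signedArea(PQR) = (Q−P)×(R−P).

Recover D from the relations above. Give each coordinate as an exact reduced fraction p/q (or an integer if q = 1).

1. D_x = 6  [2·signedArea(DCB) = 0 ∩ DB · AC = -32]
2. D_y = 1  [2·signedArea(DCB) = 0 ∩ DB · AC = -32]
   → D = (6, 1)

D = (6, 1)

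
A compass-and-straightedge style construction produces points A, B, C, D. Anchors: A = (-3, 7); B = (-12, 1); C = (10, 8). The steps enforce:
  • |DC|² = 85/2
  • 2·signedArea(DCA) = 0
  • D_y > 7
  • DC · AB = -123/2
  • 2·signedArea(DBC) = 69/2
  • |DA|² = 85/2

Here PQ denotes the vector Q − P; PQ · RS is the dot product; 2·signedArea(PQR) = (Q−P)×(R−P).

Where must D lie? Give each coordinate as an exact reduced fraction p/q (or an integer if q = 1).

D = (7/2, 15/2)

1. D_x = 7/2  [2·signedArea(DCA) = 0 ∩ 2·signedArea(DBC) = 69/2]
2. D_y = 15/2  [2·signedArea(DCA) = 0 ∩ 2·signedArea(DBC) = 69/2]
   → D = (7/2, 15/2)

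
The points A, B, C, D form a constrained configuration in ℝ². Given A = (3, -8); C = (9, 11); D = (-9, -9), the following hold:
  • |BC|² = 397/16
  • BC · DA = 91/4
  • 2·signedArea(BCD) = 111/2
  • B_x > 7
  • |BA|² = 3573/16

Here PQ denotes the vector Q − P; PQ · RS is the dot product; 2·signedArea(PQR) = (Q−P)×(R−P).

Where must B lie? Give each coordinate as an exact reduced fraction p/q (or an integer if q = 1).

B = (15/2, 25/4)

1. B_x = 15/2  [2·signedArea(BCD) = 111/2 ∩ BC · DA = 91/4]
2. B_y = 25/4  [2·signedArea(BCD) = 111/2 ∩ BC · DA = 91/4]
   → B = (15/2, 25/4)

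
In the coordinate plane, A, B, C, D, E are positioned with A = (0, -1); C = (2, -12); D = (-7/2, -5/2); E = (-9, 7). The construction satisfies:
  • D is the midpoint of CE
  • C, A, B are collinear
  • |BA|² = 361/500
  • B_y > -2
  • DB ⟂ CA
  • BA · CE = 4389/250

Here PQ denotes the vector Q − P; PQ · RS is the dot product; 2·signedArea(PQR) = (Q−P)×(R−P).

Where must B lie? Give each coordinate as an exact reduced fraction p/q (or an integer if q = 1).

B = (19/125, -459/250)

1. B_x = 19/125  [C, A, B are collinear ∩ DB ⟂ CA]
2. B_y = -459/250  [C, A, B are collinear ∩ DB ⟂ CA]
   → B = (19/125, -459/250)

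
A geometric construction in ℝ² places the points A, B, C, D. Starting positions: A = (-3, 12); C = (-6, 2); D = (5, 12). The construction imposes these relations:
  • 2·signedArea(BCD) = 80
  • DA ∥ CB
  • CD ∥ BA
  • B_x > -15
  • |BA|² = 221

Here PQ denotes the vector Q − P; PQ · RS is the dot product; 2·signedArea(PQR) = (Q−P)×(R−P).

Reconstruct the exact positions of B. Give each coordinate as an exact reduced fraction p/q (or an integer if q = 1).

1. B_x = -14  [CD ∥ BA ∩ DA ∥ CB]
2. B_y = 2  [CD ∥ BA ∩ DA ∥ CB]
   → B = (-14, 2)

B = (-14, 2)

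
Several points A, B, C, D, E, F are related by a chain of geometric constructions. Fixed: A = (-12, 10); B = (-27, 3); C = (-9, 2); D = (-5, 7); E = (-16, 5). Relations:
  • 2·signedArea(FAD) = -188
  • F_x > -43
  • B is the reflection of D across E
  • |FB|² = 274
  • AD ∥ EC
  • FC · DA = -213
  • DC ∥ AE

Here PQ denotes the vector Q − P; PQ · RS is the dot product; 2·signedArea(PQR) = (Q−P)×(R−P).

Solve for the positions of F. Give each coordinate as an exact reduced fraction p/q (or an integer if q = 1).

1. F_x = -42  [FC · DA = -213 ∩ 2·signedArea(FAD) = -188]
2. F_y = -4  [FC · DA = -213 ∩ 2·signedArea(FAD) = -188]
   → F = (-42, -4)

F = (-42, -4)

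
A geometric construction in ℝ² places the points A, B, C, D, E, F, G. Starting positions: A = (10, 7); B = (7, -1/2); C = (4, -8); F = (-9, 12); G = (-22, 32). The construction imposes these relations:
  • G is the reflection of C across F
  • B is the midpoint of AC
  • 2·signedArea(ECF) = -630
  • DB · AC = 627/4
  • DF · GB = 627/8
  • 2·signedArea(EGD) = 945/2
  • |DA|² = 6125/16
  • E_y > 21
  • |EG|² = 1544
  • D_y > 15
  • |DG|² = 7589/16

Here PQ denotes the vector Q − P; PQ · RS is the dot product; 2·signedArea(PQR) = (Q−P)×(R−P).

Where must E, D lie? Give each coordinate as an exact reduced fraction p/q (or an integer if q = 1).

D = (-15/2, 63/4)
E = (16, 22)

1. D_x = -15/2  [DB · AC = 627/4 ∩ DF · GB = 627/8]
2. D_y = 63/4  [DB · AC = 627/4 ∩ DF · GB = 627/8]
   → D = (-15/2, 63/4)
3. E_x = 16  [2·signedArea(EGD) = 945/2 ∩ 2·signedArea(ECF) = -630]
4. E_y = 22  [2·signedArea(EGD) = 945/2 ∩ 2·signedArea(ECF) = -630]
   → E = (16, 22)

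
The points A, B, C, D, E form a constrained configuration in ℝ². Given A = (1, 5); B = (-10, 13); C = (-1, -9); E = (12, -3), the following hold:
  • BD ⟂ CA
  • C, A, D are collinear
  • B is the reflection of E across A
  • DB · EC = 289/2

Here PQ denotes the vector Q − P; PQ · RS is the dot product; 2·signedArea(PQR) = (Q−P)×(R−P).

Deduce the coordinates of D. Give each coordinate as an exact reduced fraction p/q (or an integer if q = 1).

D = (19/10, 113/10)

1. D_x = 19/10  [C, A, D are collinear ∩ BD ⟂ CA]
2. D_y = 113/10  [C, A, D are collinear ∩ BD ⟂ CA]
   → D = (19/10, 113/10)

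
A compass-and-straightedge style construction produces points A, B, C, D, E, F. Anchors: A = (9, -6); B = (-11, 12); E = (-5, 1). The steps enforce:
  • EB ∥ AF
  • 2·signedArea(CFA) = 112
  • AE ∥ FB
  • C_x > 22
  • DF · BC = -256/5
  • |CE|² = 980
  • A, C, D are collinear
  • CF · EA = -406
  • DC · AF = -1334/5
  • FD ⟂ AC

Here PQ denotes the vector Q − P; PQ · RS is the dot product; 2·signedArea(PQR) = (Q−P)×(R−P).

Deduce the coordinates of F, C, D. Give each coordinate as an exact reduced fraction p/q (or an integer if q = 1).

C = (23, -13)
D = (-1/5, -7/5)
F = (3, 5)

1. F_x = 3  [AE ∥ FB ∩ EB ∥ AF]
2. F_y = 5  [AE ∥ FB ∩ EB ∥ AF]
   → F = (3, 5)
3. C_x = 23  [2·signedArea(CFA) = 112 ∩ CF · EA = -406]
4. C_y = -13  [2·signedArea(CFA) = 112 ∩ CF · EA = -406]
   → C = (23, -13)
5. D_x = -1/5  [A, C, D are collinear ∩ FD ⟂ AC]
6. D_y = -7/5  [A, C, D are collinear ∩ FD ⟂ AC]
   → D = (-1/5, -7/5)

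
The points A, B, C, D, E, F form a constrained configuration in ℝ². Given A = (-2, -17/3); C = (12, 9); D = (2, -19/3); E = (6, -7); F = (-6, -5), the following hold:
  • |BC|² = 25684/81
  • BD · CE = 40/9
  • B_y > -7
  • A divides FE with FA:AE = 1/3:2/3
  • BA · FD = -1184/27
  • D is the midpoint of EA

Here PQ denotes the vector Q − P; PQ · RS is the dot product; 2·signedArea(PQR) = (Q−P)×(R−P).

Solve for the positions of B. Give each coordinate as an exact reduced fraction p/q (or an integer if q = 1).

B = (10/3, -59/9)

1. B_x = 10/3  [BD · CE = 40/9 ∩ BA · FD = -1184/27]
2. B_y = -59/9  [BD · CE = 40/9 ∩ BA · FD = -1184/27]
   → B = (10/3, -59/9)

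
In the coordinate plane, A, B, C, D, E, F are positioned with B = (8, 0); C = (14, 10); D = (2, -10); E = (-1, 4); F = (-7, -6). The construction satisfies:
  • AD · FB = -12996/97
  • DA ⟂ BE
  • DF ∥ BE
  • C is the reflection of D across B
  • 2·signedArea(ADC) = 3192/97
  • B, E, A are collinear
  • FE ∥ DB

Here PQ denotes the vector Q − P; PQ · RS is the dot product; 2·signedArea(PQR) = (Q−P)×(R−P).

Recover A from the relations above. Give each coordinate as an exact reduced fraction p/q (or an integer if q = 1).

A = (650/97, 56/97)

1. A_x = 650/97  [B, E, A are collinear ∩ DA ⟂ BE]
2. A_y = 56/97  [B, E, A are collinear ∩ DA ⟂ BE]
   → A = (650/97, 56/97)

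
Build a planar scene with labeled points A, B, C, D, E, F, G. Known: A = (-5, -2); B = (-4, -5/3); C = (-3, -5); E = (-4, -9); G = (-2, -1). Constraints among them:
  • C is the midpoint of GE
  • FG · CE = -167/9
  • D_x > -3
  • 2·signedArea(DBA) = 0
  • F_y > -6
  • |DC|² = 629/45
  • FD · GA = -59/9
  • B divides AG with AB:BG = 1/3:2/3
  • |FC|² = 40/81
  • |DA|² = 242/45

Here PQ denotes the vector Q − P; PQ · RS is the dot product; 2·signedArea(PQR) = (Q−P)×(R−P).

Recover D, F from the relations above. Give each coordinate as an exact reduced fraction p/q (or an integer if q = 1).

1. D_x = -14/5  [line 1/3·x + -1·y + -1/3 = 0 ∩ |DC|² = 629/45]
2. D_y = -19/15  [line 1/3·x + -1·y + -1/3 = 0 ∩ |DC|² = 629/45]
   → D = (-14/5, -19/15)
3. F_x = -11/3  [FD · GA = -59/9 ∩ FG · CE = -167/9]
4. F_y = -47/9  [FD · GA = -59/9 ∩ FG · CE = -167/9]
   → F = (-11/3, -47/9)

D = (-14/5, -19/15)
F = (-11/3, -47/9)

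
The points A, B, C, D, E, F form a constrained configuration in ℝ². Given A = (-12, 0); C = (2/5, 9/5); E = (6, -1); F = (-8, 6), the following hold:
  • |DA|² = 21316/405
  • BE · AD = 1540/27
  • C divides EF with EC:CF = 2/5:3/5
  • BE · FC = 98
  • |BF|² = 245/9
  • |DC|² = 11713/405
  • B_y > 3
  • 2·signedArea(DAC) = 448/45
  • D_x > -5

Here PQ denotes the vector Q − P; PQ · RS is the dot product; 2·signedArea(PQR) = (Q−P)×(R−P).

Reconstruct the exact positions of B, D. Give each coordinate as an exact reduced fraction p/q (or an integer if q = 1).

1. B_x = -10/3  [line -42/5·x + 21/5·y + -217/5 = 0 ∩ |BF|² = 245/9]
2. B_y = 11/3  [line -42/5·x + 21/5·y + -217/5 = 0 ∩ |BF|² = 245/9]
   → B = (-10/3, 11/3)
3. D_x = -224/45  [2·signedArea(DAC) = 448/45 ∩ BE · AD = 1540/27]
4. D_y = 82/45  [2·signedArea(DAC) = 448/45 ∩ BE · AD = 1540/27]
   → D = (-224/45, 82/45)

B = (-10/3, 11/3)
D = (-224/45, 82/45)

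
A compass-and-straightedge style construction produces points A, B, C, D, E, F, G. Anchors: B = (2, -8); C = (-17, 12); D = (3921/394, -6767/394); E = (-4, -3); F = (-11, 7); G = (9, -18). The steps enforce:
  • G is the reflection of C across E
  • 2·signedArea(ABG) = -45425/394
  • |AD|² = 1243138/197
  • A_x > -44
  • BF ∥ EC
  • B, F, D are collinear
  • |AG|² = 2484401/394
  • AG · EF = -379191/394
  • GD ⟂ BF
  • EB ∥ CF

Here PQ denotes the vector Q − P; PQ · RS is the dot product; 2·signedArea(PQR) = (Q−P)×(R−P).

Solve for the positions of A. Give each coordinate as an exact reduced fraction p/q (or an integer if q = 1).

1. A_x = -17317/394  [2·signedArea(ABG) = -45425/394 ∩ AG · EF = -379191/394]
2. A_y = 16223/394  [2·signedArea(ABG) = -45425/394 ∩ AG · EF = -379191/394]
   → A = (-17317/394, 16223/394)

A = (-17317/394, 16223/394)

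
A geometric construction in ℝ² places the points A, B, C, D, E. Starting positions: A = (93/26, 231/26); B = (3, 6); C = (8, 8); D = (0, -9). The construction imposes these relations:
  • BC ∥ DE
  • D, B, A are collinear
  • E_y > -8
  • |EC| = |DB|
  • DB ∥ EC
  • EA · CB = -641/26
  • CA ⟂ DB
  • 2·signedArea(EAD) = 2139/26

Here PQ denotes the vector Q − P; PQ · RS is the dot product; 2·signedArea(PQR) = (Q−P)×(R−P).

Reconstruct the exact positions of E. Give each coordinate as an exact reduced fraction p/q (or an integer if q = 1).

1. E_x = 5  [DB ∥ EC ∩ BC ∥ DE]
2. E_y = -7  [DB ∥ EC ∩ BC ∥ DE]
   → E = (5, -7)

E = (5, -7)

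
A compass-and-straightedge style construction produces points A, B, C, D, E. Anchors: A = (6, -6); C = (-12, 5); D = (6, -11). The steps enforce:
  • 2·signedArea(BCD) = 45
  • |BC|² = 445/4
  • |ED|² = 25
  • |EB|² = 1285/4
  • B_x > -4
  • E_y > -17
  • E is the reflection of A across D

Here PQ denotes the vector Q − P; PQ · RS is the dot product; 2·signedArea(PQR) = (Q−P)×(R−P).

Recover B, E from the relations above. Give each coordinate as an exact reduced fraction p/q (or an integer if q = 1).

1. B_x = -3  [line 16·x + 18·y + 57 = 0 ∩ |BC|² = 445/4]
2. B_y = -1/2  [line 16·x + 18·y + 57 = 0 ∩ |BC|² = 445/4]
   → B = (-3, -1/2)
3. E_x = 6  [E is the reflection of A across D]
4. E_y = -16  [E is the reflection of A across D]
   → E = (6, -16)

B = (-3, -1/2)
E = (6, -16)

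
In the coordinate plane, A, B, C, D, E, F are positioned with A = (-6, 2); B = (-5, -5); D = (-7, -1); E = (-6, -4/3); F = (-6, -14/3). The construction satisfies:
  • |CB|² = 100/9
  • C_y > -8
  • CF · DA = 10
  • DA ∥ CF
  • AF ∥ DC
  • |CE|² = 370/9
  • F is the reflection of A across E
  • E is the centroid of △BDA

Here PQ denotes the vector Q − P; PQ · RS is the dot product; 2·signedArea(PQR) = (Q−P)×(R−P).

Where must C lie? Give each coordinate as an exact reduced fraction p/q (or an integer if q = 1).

1. C_x = -7  [DA ∥ CF ∩ AF ∥ DC]
2. C_y = -23/3  [DA ∥ CF ∩ AF ∥ DC]
   → C = (-7, -23/3)

C = (-7, -23/3)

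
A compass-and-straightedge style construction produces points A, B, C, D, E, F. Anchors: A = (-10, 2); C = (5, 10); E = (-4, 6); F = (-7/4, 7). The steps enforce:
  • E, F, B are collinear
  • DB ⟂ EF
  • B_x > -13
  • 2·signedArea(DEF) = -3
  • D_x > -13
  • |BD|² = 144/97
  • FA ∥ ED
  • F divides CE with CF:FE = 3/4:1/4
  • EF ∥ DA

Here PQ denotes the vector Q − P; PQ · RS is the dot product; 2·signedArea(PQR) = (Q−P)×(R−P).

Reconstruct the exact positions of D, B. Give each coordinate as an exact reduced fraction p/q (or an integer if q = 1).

B = (-4945/388, 205/97)
D = (-49/4, 1)

1. D_x = -49/4  [EF ∥ DA ∩ FA ∥ ED]
2. D_y = 1  [EF ∥ DA ∩ FA ∥ ED]
   → D = (-49/4, 1)
3. B_x = -4945/388  [E, F, B are collinear ∩ DB ⟂ EF]
4. B_y = 205/97  [E, F, B are collinear ∩ DB ⟂ EF]
   → B = (-4945/388, 205/97)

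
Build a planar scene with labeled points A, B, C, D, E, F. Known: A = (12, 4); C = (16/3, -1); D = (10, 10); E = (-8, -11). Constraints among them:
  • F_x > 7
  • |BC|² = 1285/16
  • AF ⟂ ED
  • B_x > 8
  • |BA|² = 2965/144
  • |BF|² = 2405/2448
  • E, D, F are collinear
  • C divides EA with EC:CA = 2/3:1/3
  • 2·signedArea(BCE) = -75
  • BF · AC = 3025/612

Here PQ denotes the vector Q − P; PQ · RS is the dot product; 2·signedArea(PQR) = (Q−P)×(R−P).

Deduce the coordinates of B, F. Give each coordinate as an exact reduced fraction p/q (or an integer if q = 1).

B = (53/6, 29/4)
F = (134/17, 128/17)

1. B_x = 53/6  [line 10·x + -40/3·y + 25/3 = 0 ∩ |BC|² = 1285/16]
2. B_y = 29/4  [line 10·x + -40/3·y + 25/3 = 0 ∩ |BC|² = 1285/16]
   → B = (53/6, 29/4)
3. F_x = 134/17  [E, D, F are collinear ∩ AF ⟂ ED]
4. F_y = 128/17  [E, D, F are collinear ∩ AF ⟂ ED]
   → F = (134/17, 128/17)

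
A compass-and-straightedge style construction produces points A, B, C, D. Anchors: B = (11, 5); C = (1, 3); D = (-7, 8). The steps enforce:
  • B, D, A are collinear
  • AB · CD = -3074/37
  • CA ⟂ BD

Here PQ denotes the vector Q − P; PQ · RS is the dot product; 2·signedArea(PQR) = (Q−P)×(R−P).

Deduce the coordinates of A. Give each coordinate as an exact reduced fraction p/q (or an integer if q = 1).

1. A_x = 59/37  [B, D, A are collinear ∩ CA ⟂ BD]
2. A_y = 243/37  [B, D, A are collinear ∩ CA ⟂ BD]
   → A = (59/37, 243/37)

A = (59/37, 243/37)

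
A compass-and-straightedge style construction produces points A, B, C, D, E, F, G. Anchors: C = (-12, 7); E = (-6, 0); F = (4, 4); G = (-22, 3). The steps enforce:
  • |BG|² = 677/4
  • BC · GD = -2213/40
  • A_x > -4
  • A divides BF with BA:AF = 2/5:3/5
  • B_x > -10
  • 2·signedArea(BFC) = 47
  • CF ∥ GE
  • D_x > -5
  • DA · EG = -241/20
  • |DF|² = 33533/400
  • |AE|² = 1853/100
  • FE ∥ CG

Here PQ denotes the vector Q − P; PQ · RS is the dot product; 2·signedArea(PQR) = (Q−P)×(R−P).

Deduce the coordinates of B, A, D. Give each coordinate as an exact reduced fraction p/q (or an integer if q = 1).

A = (-19/5, 37/10)
B = (-9, 7/2)
D = (-49/10, 37/20)

1. B_x = -9  [line -3·x + -16·y + 29 = 0 ∩ |BG|² = 677/4]
2. B_y = 7/2  [line -3·x + -16·y + 29 = 0 ∩ |BG|² = 677/4]
   → B = (-9, 7/2)
3. A_x = -19/5  [A divides BF with BA:AF = 2/5:3/5]
4. A_y = 37/10  [A divides BF with BA:AF = 2/5:3/5]
   → A = (-19/5, 37/10)
5. D_x = -49/10  [BC · GD = -2213/40 ∩ DA · EG = -241/20]
6. D_y = 37/20  [BC · GD = -2213/40 ∩ DA · EG = -241/20]
   → D = (-49/10, 37/20)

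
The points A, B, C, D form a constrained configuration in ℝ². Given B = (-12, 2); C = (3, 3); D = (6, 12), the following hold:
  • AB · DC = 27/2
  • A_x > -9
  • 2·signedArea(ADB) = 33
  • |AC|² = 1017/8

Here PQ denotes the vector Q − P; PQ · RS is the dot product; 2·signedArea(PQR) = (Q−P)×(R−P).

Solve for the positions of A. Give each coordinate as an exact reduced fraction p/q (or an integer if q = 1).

1. A_x = -33/4  [AB · DC = 27/2 ∩ 2·signedArea(ADB) = 33]
2. A_y = 9/4  [AB · DC = 27/2 ∩ 2·signedArea(ADB) = 33]
   → A = (-33/4, 9/4)

A = (-33/4, 9/4)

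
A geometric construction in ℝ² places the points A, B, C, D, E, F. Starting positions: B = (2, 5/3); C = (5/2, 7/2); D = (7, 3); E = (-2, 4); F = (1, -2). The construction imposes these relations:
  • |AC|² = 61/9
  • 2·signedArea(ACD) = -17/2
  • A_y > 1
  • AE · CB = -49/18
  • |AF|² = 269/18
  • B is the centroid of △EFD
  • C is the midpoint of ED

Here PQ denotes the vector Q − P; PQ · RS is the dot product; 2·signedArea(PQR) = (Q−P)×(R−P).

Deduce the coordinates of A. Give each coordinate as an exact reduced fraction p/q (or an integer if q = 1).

1. A_x = 1/2  [2·signedArea(ACD) = -17/2 ∩ AE · CB = -49/18]
2. A_y = 11/6  [2·signedArea(ACD) = -17/2 ∩ AE · CB = -49/18]
   → A = (1/2, 11/6)

A = (1/2, 11/6)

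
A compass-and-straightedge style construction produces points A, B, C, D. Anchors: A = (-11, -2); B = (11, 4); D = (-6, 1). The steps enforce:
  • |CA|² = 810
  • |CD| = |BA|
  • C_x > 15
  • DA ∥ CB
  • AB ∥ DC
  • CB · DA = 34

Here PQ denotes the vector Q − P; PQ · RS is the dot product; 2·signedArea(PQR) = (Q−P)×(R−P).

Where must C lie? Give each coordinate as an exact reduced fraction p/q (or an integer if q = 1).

1. C_x = 16  [DA ∥ CB ∩ AB ∥ DC]
2. C_y = 7  [DA ∥ CB ∩ AB ∥ DC]
   → C = (16, 7)

C = (16, 7)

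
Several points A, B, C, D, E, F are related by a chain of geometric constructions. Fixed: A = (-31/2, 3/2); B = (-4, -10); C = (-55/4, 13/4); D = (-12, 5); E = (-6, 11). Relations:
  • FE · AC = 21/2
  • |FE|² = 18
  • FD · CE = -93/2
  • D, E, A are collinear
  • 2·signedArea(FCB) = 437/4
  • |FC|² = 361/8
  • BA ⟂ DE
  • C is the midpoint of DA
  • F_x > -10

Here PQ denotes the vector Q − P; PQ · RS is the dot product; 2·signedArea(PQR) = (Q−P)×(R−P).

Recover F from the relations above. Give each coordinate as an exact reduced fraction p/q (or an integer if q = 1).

1. F_x = -9  [2·signedArea(FCB) = 437/4 ∩ FD · CE = -93/2]
2. F_y = 8  [2·signedArea(FCB) = 437/4 ∩ FD · CE = -93/2]
   → F = (-9, 8)

F = (-9, 8)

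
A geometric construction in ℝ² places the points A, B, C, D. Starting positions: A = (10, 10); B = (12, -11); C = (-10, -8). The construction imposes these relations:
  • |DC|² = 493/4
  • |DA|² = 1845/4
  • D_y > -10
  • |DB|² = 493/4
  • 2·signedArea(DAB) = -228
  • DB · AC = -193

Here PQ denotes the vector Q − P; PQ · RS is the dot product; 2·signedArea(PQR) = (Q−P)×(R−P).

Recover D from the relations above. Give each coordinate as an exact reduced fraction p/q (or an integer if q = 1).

1. D_x = 1  [2·signedArea(DAB) = -228 ∩ DB · AC = -193]
2. D_y = -19/2  [2·signedArea(DAB) = -228 ∩ DB · AC = -193]
   → D = (1, -19/2)

D = (1, -19/2)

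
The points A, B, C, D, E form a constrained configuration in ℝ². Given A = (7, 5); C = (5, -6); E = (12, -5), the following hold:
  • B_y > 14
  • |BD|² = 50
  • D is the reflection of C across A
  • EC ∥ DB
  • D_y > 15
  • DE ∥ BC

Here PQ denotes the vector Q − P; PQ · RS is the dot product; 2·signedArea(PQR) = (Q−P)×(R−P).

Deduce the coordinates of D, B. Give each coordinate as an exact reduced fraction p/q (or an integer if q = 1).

B = (2, 15)
D = (9, 16)

1. D_x = 9  [D is the reflection of C across A]
2. D_y = 16  [D is the reflection of C across A]
   → D = (9, 16)
3. B_x = 2  [DE ∥ BC ∩ EC ∥ DB]
4. B_y = 15  [DE ∥ BC ∩ EC ∥ DB]
   → B = (2, 15)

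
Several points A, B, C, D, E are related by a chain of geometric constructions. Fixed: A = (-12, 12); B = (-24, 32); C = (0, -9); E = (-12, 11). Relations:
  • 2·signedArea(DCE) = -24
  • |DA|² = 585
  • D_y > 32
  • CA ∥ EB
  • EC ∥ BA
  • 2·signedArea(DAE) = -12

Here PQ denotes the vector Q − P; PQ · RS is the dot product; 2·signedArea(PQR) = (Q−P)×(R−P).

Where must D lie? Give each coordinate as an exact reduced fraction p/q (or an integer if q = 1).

1. D_x = -24  [2·signedArea(DCE) = -24 ∩ 2·signedArea(DAE) = -12]
2. D_y = 33  [2·signedArea(DCE) = -24 ∩ 2·signedArea(DAE) = -12]
   → D = (-24, 33)

D = (-24, 33)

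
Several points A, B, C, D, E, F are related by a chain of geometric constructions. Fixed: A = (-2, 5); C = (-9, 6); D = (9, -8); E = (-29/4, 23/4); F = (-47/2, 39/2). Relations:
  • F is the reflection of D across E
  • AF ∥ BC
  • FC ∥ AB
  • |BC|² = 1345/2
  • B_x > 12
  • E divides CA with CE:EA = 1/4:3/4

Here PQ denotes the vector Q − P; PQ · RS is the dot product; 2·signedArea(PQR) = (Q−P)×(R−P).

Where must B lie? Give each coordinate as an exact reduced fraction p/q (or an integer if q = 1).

B = (25/2, -17/2)

1. B_x = 25/2  [AF ∥ BC ∩ FC ∥ AB]
2. B_y = -17/2  [AF ∥ BC ∩ FC ∥ AB]
   → B = (25/2, -17/2)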